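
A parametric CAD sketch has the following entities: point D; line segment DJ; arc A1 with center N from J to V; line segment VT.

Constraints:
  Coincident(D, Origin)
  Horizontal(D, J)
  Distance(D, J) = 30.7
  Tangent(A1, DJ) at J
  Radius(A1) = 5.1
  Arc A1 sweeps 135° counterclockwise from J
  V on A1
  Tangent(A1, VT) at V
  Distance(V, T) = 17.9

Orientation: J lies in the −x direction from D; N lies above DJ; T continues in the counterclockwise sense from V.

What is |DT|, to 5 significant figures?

45.128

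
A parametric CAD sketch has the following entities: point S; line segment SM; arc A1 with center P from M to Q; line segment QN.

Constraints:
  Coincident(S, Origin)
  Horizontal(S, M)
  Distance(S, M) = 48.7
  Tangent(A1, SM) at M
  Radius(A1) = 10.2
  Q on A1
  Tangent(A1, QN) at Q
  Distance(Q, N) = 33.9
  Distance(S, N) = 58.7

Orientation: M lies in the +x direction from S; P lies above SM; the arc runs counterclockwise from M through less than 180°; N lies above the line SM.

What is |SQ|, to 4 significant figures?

59.37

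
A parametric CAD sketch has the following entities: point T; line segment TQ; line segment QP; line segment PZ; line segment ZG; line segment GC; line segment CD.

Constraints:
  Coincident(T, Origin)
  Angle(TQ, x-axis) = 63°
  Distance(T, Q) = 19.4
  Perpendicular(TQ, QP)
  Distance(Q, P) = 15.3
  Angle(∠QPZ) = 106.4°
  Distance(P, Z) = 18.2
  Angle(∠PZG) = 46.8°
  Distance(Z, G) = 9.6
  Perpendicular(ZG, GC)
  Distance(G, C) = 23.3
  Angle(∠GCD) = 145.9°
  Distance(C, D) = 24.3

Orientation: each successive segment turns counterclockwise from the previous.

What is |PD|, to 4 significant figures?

34.37

T is at the origin; TQ runs at 63.0° with length 19.4, so Q = (8.807, 17.29). TQ is perpendicular to QP, so QP runs at 153.0°; with |QP| = 15.3, P = (-4.825, 24.23). ∠QPZ = 106.4° gives PZ at -133.4° from the x-axis; with |PZ| = 18.2, Z = (-17.33, 11.01). ∠PZG = 46.8° gives ZG at -0.2000° from the x-axis; with |ZG| = 9.6, G = (-7.730, 10.97). ZG is perpendicular to GC, so GC runs at 89.80°; with |GC| = 23.3, C = (-7.649, 34.27). ∠GCD = 145.9° gives CD at 123.9° from the x-axis; with |CD| = 24.3, D = (-21.20, 54.44). Then |PD| = |D − P| = 34.37.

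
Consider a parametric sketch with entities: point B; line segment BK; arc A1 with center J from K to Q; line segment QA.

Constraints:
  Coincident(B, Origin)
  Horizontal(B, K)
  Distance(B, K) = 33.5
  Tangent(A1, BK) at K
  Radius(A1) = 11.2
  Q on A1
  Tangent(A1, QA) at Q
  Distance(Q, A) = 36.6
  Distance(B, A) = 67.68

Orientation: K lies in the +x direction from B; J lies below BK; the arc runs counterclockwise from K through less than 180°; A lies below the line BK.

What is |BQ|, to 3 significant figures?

31.4

Checks: ∠(JK, KB) = 90.00° ✓; |JK| = 11.20 ✓; |JQ| = 11.20 ✓; ∠(JQ, QA) = 90.00° ✓; |QA| = 36.60 ✓; |BA| = 67.68 ✓.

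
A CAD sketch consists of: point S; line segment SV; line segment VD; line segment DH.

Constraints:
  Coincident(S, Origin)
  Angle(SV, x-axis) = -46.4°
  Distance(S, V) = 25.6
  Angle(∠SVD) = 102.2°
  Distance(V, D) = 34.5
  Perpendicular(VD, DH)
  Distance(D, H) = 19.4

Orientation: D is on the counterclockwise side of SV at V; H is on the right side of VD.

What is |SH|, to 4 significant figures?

59.72

∠SVD = 102.2°, so VD runs at -46.4° + (180° − 102.2°) = 31.40° from the x-axis; with |VD| = 34.5, D = V + 34.5·(cos 31.40°, sin 31.40°) = (47.10, -0.5640). VD ⟂ DH; with |DH| = 19.4 on the right of VD, H = D + 19.4·(0.5210, -0.8536) = (57.21, -17.12). Then |SH| = |H − S| = 59.72.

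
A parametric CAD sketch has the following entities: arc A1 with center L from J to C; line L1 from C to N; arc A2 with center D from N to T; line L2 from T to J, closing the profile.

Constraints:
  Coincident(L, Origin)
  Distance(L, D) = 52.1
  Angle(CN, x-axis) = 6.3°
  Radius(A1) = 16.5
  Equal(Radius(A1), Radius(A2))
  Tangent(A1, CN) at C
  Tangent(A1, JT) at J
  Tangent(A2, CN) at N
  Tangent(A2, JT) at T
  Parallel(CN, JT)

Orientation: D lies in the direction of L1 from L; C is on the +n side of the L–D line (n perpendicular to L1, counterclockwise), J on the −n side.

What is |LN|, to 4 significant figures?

54.65

Tangency of A1 to both parallel lines with radius 16.5 puts C and J at L ± 16.5·n: C = (-1.811, 16.40), J = (1.811, -16.40). Equal radii place N and T the same way about D: N = D + 16.5·n = (49.97, 22.12), T = D − 16.5·n = (53.60, -10.68). Then |LN| = |N − L| = 54.65.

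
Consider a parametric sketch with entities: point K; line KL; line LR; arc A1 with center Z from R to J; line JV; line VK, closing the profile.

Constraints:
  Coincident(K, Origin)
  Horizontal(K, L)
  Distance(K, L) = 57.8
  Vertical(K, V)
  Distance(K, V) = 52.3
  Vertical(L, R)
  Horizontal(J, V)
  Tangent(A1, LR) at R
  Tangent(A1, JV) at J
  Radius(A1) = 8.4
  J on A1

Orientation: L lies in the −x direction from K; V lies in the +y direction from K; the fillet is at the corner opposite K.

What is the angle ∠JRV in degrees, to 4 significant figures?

36.73°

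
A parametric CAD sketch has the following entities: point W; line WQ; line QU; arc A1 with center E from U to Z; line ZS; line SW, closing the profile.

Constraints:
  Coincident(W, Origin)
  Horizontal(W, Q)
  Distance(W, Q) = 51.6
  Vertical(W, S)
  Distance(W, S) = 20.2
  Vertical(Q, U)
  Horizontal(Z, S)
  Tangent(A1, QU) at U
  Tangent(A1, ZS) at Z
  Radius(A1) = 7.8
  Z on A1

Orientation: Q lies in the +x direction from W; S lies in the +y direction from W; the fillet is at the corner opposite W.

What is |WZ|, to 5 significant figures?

48.234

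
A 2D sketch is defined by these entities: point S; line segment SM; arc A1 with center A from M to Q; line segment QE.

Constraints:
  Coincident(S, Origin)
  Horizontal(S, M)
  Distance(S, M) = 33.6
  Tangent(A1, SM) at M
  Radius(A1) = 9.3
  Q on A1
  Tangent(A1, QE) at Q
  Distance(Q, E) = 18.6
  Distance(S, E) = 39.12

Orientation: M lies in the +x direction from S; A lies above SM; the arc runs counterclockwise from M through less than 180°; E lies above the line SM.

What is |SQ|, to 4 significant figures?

43.09

S is at the origin; S and M share the same y with |SM| = 33.6 and M on the +x side, so M = (33.60, 0.000). A1 meets SM tangentially, so AM is at right angles to SM, so A = M + (0, 9.3) = (33.60, 9.300). Since AQ ⟂ QE (tangency), |AE| = √(9.3² + 18.6²) = 20.80 regardless of where Q sits on A1. So E lies on both circle(S, 39.12) and circle(A, 20.80); the above-SM intersection is E = (26.45, 28.83). Q is the foot of the tangent from E: Q = (39.98, 16.07).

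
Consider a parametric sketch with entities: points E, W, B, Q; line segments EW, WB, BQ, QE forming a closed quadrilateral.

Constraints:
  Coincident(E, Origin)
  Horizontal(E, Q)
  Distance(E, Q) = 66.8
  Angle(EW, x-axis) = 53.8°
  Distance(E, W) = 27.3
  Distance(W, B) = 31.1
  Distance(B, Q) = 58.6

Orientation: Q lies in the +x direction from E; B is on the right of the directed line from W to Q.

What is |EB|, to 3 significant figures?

12.0

Checks: |WB| = 31.10 ✓; |BQ| = 58.60 ✓.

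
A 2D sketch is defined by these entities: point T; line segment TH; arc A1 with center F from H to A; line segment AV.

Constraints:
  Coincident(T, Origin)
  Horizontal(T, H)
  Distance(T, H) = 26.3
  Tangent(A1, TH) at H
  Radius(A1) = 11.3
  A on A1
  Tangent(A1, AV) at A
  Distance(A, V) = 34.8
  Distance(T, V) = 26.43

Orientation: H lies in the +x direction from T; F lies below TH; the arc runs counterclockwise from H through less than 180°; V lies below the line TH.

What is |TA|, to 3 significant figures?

19.1

Checks: ∠(FH, HT) = 90.00° ✓; |FH| = 11.30 ✓; |FA| = 11.30 ✓; ∠(FA, AV) = 90.00° ✓; |AV| = 34.80 ✓; |TV| = 26.43 ✓.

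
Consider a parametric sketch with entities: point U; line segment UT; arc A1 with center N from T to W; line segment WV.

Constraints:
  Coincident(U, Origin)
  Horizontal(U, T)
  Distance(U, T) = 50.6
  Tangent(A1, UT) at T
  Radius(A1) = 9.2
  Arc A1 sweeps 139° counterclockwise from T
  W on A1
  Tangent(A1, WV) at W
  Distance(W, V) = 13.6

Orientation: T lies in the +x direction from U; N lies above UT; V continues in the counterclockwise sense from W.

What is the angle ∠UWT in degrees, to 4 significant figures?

53.59°

Since A1 is tangent to UT there, NT ⟂ UT, so N = T + (0, 9.2) = (50.60, 9.200). On A1, T sits at bearing -90° from N; a 139° counterclockwise sweep puts W at bearing 49°, so W = N + 9.2·(cos 49°, sin 49°) = (56.64, 16.14). Then cos ∠UWT = WU·WT / (|WU||WT|), giving 53.59°.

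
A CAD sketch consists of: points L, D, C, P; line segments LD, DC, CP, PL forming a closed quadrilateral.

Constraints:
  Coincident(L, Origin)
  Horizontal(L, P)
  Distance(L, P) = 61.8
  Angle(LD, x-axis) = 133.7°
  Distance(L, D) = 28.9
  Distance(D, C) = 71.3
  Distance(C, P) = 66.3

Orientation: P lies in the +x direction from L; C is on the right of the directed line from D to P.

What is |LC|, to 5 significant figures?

44.609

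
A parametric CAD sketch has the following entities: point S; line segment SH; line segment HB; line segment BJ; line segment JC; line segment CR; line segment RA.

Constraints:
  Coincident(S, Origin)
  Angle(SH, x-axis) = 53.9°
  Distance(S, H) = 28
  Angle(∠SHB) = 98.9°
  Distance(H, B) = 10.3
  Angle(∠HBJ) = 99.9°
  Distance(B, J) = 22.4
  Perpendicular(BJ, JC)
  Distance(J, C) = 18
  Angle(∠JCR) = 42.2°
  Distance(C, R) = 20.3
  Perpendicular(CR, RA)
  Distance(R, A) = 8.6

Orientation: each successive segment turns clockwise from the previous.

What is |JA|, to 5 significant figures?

7.7914

∠JCR = 42.2° gives CR at 24.900° from the x-axis; with |CR| = 20.3, R = (20.225, 10.429). CR ⟂ RA, so RA runs at -65.100°; with |RA| = 8.6, A = (23.845, 2.6282). Then |JA| = |A − J| = 7.7914.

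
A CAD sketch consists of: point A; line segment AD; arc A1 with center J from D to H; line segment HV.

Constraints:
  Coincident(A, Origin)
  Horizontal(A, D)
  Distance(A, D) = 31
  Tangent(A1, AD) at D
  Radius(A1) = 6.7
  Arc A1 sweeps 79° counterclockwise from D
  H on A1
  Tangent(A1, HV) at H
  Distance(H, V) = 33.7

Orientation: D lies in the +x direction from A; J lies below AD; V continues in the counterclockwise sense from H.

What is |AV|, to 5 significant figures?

42.499

A is at the origin; AD is horizontal with |AD| = 31.0 and D on the +x side, so D = (31.000, 0.0000). Tangency of A1 to AD means the radius JD is perpendicular to AD, so J = D + (0, -6.7) = (31.000, -6.7000). On A1, D sits at bearing 90° from J; a 79° counterclockwise sweep puts H at bearing 169°, so H = J + 6.7·(cos 169°, sin 169°) = (24.423, -5.4216). A1 meets HV tangentially, so JH is at right angles to HV, so HV runs along (−sin 169°, cos 169°); with |HV| = 33.7, V = (17.993, -38.502). Then |AV| = |V − A| = 42.499.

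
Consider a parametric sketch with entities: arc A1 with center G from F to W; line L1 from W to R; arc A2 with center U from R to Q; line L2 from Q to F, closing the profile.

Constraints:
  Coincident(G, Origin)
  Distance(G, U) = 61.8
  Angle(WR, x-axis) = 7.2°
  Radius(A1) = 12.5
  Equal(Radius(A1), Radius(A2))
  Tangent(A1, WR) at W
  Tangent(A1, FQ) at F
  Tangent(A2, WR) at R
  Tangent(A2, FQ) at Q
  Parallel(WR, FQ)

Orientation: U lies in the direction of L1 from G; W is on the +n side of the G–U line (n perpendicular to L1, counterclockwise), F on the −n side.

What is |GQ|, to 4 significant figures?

63.05

The slot axis is L1's direction at 7.2°, so u = (cos 7.2°, sin 7.2°) = (0.9921, 0.1253) and n = (−sin 7.2°, cos 7.2°) = (-0.1253, 0.9921). G is at the origin and U lies 61.8 along u from G, so U = 61.8·u = (61.31, 7.746). Tangency of A1 to both parallel lines with radius 12.5 puts W and F at G ± 12.5·n: W = (-1.567, 12.40), F = (1.567, -12.40). Equal radii place R and Q the same way about U: R = U + 12.5·n = (59.75, 20.15), Q = U − 12.5·n = (62.88, -4.656). Then |GQ| = |Q − G| = 63.05.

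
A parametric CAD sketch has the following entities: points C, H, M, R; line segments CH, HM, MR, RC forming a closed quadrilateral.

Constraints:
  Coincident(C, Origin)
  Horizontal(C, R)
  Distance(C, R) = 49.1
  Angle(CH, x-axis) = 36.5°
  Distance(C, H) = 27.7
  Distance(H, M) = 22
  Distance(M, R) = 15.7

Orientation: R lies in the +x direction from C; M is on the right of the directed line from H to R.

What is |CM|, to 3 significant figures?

33.7

C is at the origin; C and R share the same y with |CR| = 49.1 and R in +x, so R = (49.1, 0). CH runs at 36.5° with |CH| = 27.7, so H = (22.3, 16.5). M is determined by |HM| = 22.0 and |MR| = 15.7 together: it lies at the intersection of circle(H, 22.0) and circle(R, 15.7). With |HR| = 31.5, the foot of the radical line on HR is 19.5 from H and the perpendicular offset is √(22.0² − 19.5²) = 10.2. Taking the right-of-HR solution: M = (33.6, -2.39).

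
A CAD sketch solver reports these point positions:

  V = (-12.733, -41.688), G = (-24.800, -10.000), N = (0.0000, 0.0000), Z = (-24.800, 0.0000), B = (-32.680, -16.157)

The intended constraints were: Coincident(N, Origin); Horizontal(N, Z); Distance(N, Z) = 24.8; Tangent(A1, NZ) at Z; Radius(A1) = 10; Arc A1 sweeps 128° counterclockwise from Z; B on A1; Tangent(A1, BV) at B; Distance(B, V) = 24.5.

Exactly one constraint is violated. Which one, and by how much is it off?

Distance(B, V) = 24.5 — off by 7.90.

N = (0.00, 0.00) ✓; N.y = 0.00, Z.y = 0.00 ✓; |NZ| = 24.80 ✓; ∠(GZ, ZN) = 90.00° ✓; |GZ| = 10.00 ✓; bearing(G→B) − bearing(G→Z) = 128.0° ✓; |GB| = 10.00 ✓; ∠(GB, BV) = 90.00° ✓; |BV| = 32.40 ✗.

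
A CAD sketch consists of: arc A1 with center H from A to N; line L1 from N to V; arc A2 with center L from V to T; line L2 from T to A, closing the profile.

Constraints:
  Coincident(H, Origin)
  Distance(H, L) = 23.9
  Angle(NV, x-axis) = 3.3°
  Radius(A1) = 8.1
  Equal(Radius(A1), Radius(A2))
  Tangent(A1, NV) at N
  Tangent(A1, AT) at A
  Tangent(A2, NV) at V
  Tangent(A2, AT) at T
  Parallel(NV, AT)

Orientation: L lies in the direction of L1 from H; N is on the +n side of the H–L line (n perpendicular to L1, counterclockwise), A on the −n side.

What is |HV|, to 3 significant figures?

25.2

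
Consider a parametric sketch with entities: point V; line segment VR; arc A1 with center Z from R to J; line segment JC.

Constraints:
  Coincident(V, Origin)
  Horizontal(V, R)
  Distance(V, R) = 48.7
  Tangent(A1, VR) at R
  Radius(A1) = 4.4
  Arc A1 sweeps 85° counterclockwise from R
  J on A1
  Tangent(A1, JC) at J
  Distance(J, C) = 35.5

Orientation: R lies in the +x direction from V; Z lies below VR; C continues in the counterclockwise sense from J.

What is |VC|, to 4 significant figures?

57.01

On A1, R sits at bearing 90° from Z; an 85° counterclockwise sweep puts J at bearing 175°, so J = Z + 4.4·(cos 175°, sin 175°) = (44.32, -4.017). Tangency of A1 to JC means the radius ZJ is perpendicular to JC, so JC runs along (−sin 175°, cos 175°); with |JC| = 35.5, C = (41.22, -39.38). Then |VC| = |C − V| = 57.01.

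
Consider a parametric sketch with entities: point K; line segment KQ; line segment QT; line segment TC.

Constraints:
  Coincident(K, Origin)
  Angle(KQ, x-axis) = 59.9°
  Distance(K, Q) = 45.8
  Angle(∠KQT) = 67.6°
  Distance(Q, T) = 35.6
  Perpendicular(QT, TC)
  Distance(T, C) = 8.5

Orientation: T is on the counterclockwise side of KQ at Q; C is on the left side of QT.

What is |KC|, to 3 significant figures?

38.4

K is at the origin; KQ runs at 59.9° with length 45.8, so Q = 45.8·(cos 59.9°, sin 59.9°) = (23.0, 39.6). ∠KQT = 67.6°, so QT runs at 59.9° + (180° − 67.6°) = 172° from the x-axis; with |QT| = 35.6, T = Q + 35.6·(cos 172°, sin 172°) = (-12.3, 44.4). QT is perpendicular to TC; with |TC| = 8.5 on the left of QT, C = T + 8.5·(-0.134, -0.991) = (-13.4, 36.0). Then |KC| = |C − K| = 38.4.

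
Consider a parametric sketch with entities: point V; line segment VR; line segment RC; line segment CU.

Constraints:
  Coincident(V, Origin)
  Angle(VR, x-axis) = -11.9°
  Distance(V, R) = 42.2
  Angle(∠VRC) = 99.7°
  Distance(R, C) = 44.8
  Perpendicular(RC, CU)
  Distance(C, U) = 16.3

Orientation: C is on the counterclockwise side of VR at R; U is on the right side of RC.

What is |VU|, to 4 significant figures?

77.76

∠VRC = 99.7°, so RC runs at -11.9° + (180° − 99.7°) = 68.40° from the x-axis; with |RC| = 44.8, C = R + 44.8·(cos 68.40°, sin 68.40°) = (57.79, 32.95). The perpendicularity gives CU at right angles to RC; with |CU| = 16.3 on the right of RC, U = C + 16.3·(0.9298, -0.3681) = (72.94, 26.95). Then |VU| = |U − V| = 77.76.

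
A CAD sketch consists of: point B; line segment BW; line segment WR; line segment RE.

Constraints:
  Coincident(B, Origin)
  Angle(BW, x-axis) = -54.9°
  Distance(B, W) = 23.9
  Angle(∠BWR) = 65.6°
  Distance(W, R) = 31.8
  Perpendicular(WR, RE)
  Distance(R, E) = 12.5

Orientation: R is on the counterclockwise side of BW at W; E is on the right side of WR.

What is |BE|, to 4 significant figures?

40.68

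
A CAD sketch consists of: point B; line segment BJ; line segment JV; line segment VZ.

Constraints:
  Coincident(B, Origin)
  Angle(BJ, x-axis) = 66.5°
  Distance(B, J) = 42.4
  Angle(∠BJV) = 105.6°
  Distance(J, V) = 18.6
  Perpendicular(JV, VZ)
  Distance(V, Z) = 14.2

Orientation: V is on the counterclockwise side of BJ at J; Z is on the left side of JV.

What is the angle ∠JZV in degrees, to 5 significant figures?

52.640°

B is at the origin; BJ runs at 66.5° with length 42.4, so J = 42.4·(cos 66.5°, sin 66.5°) = (16.907, 38.883). ∠BJV = 105.6°, so JV runs at 66.5° + (180° − 105.6°) = 140.90° from the x-axis; with |JV| = 18.6, V = J + 18.6·(cos 140.90°, sin 140.90°) = (2.4725, 50.614). JV ⟂ VZ; with |VZ| = 14.2 on the left of JV, Z = V + 14.2·(-0.63068, -0.77605) = (-6.4831, 39.594). Then cos ∠JZV = ZJ·ZV / (|ZJ||ZV|), giving 52.640°.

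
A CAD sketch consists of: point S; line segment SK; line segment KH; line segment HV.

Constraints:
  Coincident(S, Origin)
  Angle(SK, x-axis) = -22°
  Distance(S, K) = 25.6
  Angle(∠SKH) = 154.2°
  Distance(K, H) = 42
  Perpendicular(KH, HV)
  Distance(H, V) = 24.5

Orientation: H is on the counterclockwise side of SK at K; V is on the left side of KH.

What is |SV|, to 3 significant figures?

66.4

S is at the origin; SK runs at -22.0° with length 25.6, so K = 25.6·(cos -22.0°, sin -22.0°) = (23.7, -9.59). ∠SKH = 154.2°, so KH runs at -22.0° + (180° − 154.2°) = 3.80° from the x-axis; with |KH| = 42.0, H = K + 42.0·(cos 3.80°, sin 3.80°) = (65.6, -6.81). KH ⟂ HV; with |HV| = 24.5 on the left of KH, V = H + 24.5·(-0.0663, 0.998) = (64.0, 17.6). Then |SV| = |V − S| = 66.4.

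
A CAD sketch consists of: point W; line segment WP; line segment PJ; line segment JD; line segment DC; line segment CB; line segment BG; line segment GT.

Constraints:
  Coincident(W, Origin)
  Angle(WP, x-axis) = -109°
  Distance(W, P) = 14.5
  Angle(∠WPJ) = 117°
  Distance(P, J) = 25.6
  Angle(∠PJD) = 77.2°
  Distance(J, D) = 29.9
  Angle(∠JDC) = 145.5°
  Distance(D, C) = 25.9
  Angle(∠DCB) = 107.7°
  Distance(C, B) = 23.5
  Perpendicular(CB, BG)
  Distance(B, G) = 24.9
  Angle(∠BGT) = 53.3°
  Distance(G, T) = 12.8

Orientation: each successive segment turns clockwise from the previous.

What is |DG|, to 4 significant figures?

31.38

W is at the origin; WP runs at -109.0° with length 14.5, so P = (-4.721, -13.71). ∠WPJ = 117.0° gives PJ at -172.0° from the x-axis; with |PJ| = 25.6, J = (-30.07, -17.27). ∠PJD = 77.2° gives JD at 85.20° from the x-axis; with |JD| = 29.9, D = (-27.57, 12.52). ∠JDC = 145.5° gives DC at 50.70° from the x-axis; with |DC| = 25.9, C = (-11.17, 32.56). ∠DCB = 107.7° gives CB at -21.60° from the x-axis; with |CB| = 23.5, B = (10.68, 23.91). CB ⟂ BG, so BG runs at -111.6°; with |BG| = 24.9, G = (1.518, 0.7624). Then |DG| = |G − D| = 31.38.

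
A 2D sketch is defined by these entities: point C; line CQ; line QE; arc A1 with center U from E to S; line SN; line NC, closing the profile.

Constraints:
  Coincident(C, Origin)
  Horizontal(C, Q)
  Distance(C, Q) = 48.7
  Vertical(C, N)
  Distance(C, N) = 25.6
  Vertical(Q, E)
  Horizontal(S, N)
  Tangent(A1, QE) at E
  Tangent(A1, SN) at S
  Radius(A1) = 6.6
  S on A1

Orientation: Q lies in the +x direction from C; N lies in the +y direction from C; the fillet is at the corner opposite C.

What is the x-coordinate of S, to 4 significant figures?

42.10

C is at the origin; C and Q share the same y with |CQ| = 48.7 and Q on the +x side, so Q = (48.70, 0.000). C and N share the same x with |CN| = 25.6 and N on the +y side, so N = (0.000, 25.60). The virtual corner opposite C is at (48.70, 25.60). A1 meets QE tangentially, so UE is at right angles to QE and tangency of A1 to SN means the radius US is perpendicular to SN, with radius 6.6, so the center U sits 6.6 in from both sides at U = (42.10, 19.00). That places the tangent points at E = (48.70, 19.00) on QE and S = (42.10, 25.60) on SN. So S.x = 42.10.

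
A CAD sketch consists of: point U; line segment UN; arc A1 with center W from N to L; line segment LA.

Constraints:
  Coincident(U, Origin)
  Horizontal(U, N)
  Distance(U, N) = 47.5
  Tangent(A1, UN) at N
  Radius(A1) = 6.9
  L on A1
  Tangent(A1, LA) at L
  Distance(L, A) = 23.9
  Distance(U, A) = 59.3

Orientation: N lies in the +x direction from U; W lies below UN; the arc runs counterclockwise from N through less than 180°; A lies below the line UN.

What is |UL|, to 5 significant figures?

42.199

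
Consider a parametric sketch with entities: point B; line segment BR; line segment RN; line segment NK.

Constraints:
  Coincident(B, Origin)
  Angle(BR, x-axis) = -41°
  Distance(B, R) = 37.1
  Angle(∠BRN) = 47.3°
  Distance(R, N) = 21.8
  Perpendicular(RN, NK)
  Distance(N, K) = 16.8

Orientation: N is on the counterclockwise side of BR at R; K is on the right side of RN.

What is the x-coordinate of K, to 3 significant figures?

44.1

B is at the origin; BR runs at -41.0° with length 37.1, so R = 37.1·(cos -41.0°, sin -41.0°) = (28.0, -24.3). ∠BRN = 47.3°, so RN runs at -41.0° + (180° − 47.3°) = 91.7° from the x-axis; with |RN| = 21.8, N = R + 21.8·(cos 91.7°, sin 91.7°) = (27.4, -2.55). RN ⟂ NK; with |NK| = 16.8 on the right of RN, K = N + 16.8·(1.00, 0.0297) = (44.1, -2.05). So K.x = 44.1.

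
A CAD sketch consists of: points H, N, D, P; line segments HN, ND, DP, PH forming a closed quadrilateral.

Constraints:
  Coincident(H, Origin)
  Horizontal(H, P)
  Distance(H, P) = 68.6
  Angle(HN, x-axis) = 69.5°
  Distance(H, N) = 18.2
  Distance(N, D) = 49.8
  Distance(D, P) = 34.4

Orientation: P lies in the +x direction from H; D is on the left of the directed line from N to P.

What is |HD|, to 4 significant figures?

62.47

Checks: |HP| = 68.60 ✓; |HN| = 18.20 ✓; |ND| = 49.80 ✓; |DP| = 34.40 ✓.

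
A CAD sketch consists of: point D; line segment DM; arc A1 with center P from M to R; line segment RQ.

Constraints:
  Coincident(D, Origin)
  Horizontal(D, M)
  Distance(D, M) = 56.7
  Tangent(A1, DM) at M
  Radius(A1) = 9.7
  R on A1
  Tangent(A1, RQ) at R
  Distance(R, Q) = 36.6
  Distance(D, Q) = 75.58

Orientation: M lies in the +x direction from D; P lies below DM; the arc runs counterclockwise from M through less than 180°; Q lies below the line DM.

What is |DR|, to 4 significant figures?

49.14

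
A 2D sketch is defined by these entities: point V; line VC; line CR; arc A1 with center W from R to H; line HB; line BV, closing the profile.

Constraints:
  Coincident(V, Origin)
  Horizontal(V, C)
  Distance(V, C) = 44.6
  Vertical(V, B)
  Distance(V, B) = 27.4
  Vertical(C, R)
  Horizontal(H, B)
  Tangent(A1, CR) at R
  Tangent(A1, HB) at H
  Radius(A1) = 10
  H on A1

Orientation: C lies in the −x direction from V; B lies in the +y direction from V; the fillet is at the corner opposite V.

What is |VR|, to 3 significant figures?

47.9

V is at the origin; V and C share the same y with |VC| = 44.6 and C on the −x side, so C = (-44.6, 0.00). V and B share the same x with |VB| = 27.4 and B on the +y side, so B = (0.00, 27.4). The virtual corner opposite V is at (-44.6, 27.4). The tangent condition forces WR to be normal to CR and the tangent condition forces WH to be normal to HB, with radius 10.0, so the center W sits 10.0 in from both sides at W = (-34.6, 17.4). That places the tangent points at R = (-44.6, 17.4) on CR and H = (-34.6, 27.4) on HB. Then |VR| = |R − V| = 47.9.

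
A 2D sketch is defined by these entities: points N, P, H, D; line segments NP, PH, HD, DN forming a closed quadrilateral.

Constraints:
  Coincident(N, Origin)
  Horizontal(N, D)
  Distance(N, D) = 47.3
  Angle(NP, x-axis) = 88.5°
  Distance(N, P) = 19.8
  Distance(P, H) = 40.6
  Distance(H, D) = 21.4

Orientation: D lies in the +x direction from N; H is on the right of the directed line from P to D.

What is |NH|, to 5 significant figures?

29.946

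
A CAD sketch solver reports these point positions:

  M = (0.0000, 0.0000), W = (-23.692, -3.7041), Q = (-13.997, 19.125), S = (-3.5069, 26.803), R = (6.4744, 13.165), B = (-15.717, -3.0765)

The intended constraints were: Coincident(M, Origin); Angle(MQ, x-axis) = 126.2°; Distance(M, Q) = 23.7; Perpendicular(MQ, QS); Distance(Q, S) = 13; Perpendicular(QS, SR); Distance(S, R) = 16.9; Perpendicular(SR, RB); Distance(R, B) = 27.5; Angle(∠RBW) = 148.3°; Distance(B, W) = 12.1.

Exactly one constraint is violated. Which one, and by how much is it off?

Distance(B, W) = 12.1 — off by 4.10.

M = (0.00, 0.00) ✓; MQ at 126.2° ✓; |MQ| = 23.70 ✓; ∠(MQ, QS) = 90.00° ✓; |QS| = 13.00 ✓; ∠(QS, SR) = 90.00° ✓; |SR| = 16.90 ✓; ∠(SR, RB) = 90.00° ✓; |RB| = 27.50 ✓; ∠RBW = 148.3° ✓; |BW| = 8.000 ✗.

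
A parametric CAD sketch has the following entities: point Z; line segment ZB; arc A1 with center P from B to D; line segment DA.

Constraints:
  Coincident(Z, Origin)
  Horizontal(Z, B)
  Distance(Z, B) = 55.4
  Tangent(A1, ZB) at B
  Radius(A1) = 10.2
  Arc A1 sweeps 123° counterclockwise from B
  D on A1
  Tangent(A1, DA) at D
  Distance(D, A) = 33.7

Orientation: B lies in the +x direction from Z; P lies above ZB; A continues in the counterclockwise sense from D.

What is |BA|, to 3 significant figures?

45.1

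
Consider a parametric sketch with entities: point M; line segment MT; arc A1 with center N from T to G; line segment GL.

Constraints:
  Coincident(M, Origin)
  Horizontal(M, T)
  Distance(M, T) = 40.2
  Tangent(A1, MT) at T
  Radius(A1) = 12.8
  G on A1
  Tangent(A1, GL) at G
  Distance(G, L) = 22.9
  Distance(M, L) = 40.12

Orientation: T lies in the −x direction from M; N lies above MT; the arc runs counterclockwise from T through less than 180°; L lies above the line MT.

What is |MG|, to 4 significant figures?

29.50

Checks: |NG| = 12.80 ✓; ∠(NG, GL) = 90.00° ✓; |GL| = 22.90 ✓; |ML| = 40.12 ✓.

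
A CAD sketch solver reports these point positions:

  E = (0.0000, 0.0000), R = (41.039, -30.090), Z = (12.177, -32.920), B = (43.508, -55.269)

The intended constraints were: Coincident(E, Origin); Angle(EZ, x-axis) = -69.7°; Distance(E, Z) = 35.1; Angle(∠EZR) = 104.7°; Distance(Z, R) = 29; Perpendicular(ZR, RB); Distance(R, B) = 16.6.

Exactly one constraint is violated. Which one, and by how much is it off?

Distance(R, B) = 16.6 — off by 8.70.

E = (0.00, 0.00) ✓; EZ at -69.70° ✓; |EZ| = 35.10 ✓; ∠EZR = 104.7° ✓; |ZR| = 29.00 ✓; ∠(ZR, RB) = 90.00° ✓; |RB| = 25.30 ✗.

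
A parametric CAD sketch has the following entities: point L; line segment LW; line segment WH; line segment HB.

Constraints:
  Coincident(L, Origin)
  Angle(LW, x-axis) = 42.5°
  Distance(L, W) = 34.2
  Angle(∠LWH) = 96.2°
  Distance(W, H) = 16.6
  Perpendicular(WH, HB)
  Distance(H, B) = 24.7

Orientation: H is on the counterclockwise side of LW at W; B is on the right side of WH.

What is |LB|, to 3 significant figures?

62.1

L is at the origin; LW runs at 42.5° with length 34.2, so W = 34.2·(cos 42.5°, sin 42.5°) = (25.2, 23.1). ∠LWH = 96.2°, so WH runs at 42.5° + (180° − 96.2°) = 126° from the x-axis; with |WH| = 16.6, H = W + 16.6·(cos 126°, sin 126°) = (15.4, 36.5). WH ⟂ HB; with |HB| = 24.7 on the right of WH, B = H + 24.7·(0.806, 0.592) = (35.3, 51.1). Then |LB| = |B − L| = 62.1.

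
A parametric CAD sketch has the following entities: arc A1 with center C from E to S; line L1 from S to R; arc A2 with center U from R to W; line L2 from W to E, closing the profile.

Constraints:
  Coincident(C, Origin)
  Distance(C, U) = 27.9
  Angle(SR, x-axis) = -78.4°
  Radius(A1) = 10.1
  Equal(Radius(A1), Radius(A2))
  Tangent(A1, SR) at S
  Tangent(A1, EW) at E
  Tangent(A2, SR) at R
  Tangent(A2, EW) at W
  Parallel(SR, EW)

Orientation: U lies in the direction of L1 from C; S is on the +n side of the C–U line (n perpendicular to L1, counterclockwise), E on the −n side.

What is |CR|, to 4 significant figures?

29.67

Tangency of A1 to both parallel lines with radius 10.1 puts S and E at C ± 10.1·n: S = (9.894, 2.031), E = (-9.894, -2.031). Equal radii place R and W the same way about U: R = U + 10.1·n = (15.50, -25.30), W = U − 10.1·n = (-4.284, -29.36). Then |CR| = |R − C| = 29.67.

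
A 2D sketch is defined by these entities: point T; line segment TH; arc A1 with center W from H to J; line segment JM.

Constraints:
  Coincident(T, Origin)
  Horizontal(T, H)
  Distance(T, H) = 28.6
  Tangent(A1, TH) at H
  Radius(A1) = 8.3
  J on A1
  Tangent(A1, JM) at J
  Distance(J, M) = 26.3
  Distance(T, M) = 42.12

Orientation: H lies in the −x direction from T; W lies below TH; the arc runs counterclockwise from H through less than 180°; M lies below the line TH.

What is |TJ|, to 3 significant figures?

37.9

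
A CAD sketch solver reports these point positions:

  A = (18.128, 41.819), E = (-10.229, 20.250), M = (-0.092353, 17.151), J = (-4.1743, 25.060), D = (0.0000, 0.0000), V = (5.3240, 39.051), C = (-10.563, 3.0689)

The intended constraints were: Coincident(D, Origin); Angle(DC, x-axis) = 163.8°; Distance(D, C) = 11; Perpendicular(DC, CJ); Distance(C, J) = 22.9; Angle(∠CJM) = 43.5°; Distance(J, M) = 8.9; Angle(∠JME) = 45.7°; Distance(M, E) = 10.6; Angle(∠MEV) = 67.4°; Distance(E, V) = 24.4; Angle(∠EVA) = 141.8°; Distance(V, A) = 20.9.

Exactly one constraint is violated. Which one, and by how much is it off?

Distance(V, A) = 20.9 — off by 7.80.

D = (0.00, 0.00) ✓; DC at 163.8° ✓; |DC| = 11.00 ✓; ∠(DC, CJ) = 90.00° ✓; |CJ| = 22.90 ✓; ∠CJM = 43.50° ✓; |JM| = 8.900 ✓; ∠JME = 45.70° ✓; |ME| = 10.60 ✓; ∠MEV = 67.40° ✓; |EV| = 24.40 ✓; ∠EVA = 141.8° ✓; |VA| = 13.10 ✗.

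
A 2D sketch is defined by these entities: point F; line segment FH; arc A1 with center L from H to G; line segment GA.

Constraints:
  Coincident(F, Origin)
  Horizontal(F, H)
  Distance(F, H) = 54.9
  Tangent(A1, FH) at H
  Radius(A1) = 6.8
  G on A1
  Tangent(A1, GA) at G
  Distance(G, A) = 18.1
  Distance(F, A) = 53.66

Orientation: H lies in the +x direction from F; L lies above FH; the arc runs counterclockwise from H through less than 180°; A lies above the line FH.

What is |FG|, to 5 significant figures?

60.976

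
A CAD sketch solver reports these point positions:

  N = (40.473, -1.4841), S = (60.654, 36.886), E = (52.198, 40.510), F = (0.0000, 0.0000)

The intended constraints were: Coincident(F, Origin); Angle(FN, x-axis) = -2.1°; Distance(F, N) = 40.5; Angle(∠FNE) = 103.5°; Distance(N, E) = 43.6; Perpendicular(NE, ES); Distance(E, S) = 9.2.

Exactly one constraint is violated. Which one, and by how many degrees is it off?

Perpendicular(NE, ES) — off by 7.60°.

F = (0.00, 0.00) ✓; FN at -2.100° ✓; |FN| = 40.50 ✓; ∠FNE = 103.5° ✓; |NE| = 43.60 ✓; ∠(NE, ES) = 97.60° ✗; |ES| = 9.200 ✓.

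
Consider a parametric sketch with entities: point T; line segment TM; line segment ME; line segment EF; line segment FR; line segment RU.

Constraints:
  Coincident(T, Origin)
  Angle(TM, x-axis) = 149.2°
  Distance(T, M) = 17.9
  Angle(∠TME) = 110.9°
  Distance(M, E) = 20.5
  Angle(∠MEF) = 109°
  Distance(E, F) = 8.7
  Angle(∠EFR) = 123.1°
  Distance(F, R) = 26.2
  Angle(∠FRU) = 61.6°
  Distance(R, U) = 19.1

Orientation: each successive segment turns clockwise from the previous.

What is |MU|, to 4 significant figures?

11.42

T is at the origin; TM runs at 149.2° with length 17.9, so M = (-15.38, 9.166). ∠TME = 110.9° gives ME at 80.10° from the x-axis; with |ME| = 20.5, E = (-11.85, 29.36). ∠MEF = 109.0° gives EF at 9.100° from the x-axis; with |EF| = 8.7, F = (-3.260, 30.74). ∠EFR = 123.1° gives FR at -47.80° from the x-axis; with |FR| = 26.2, R = (14.34, 11.33). ∠FRU = 61.6° gives RU at -166.2° from the x-axis; with |RU| = 19.1, U = (-4.210, 6.771). Then |MU| = |U − M| = 11.42.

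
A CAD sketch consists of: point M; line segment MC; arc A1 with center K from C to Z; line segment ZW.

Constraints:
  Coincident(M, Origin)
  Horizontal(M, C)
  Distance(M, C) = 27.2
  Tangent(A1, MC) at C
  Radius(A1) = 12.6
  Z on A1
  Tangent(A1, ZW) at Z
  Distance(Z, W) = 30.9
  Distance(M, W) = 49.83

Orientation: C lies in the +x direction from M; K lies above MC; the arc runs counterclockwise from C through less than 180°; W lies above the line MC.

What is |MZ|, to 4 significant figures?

42.48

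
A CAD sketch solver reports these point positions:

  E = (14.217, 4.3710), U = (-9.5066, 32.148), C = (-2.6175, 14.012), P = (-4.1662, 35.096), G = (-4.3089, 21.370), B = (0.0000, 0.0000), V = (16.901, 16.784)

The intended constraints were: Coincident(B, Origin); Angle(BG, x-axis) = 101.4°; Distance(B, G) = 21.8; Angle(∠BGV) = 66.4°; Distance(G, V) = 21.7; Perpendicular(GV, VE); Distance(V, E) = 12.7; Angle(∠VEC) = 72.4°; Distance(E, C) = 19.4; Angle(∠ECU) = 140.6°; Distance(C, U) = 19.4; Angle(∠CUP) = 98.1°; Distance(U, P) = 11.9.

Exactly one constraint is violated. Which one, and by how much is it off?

Distance(U, P) = 11.9 — off by 5.80.

B = (0.00, 0.00) ✓; BG at 101.4° ✓; |BG| = 21.80 ✓; ∠BGV = 66.40° ✓; |GV| = 21.70 ✓; ∠(GV, VE) = 90.00° ✓; |VE| = 12.70 ✓; ∠VEC = 72.40° ✓; |EC| = 19.40 ✓; ∠ECU = 140.6° ✓; |CU| = 19.40 ✓; ∠CUP = 98.10° ✓; |UP| = 6.100 ✗.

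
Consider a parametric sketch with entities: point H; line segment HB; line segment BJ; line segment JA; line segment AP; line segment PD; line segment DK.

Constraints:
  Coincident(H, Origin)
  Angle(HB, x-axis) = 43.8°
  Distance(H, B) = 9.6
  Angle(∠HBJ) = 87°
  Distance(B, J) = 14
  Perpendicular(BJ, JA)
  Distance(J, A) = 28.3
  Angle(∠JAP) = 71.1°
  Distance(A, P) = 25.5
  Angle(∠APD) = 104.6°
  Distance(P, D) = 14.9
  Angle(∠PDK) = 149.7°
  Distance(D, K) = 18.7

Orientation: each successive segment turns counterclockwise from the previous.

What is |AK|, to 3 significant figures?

40.5

H is at the origin; HB runs at 43.8° with length 9.6, so B = (6.93, 6.64). ∠HBJ = 87.0° gives BJ at 137° from the x-axis; with |BJ| = 14.0, J = (-3.28, 16.2). BJ ⟂ JA, so JA runs at -133°; with |JA| = 28.3, A = (-22.6, -4.40). ∠JAP = 71.1° gives AP at -24.3° from the x-axis; with |AP| = 25.5, P = (0.591, -14.9). ∠APD = 104.6° gives PD at 51.1° from the x-axis; with |PD| = 14.9, D = (9.95, -3.30). ∠PDK = 149.7° gives DK at 81.4° from the x-axis; with |DK| = 18.7, K = (12.7, 15.2). Then |AK| = |K − A| = 40.5.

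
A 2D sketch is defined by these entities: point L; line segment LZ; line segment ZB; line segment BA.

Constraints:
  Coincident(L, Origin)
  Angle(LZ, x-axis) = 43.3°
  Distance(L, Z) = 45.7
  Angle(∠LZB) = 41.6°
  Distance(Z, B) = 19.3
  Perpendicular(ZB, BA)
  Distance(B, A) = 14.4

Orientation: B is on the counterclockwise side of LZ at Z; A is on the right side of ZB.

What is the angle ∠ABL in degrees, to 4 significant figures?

153.9°

L is at the origin; LZ runs at 43.3° with length 45.7, so Z = 45.7·(cos 43.3°, sin 43.3°) = (33.26, 31.34). ∠LZB = 41.6°, so ZB runs at 43.3° + (180° − 41.6°) = 181.7° from the x-axis; with |ZB| = 19.3, B = Z + 19.3·(cos 181.7°, sin 181.7°) = (13.97, 30.77). ZB is perpendicular to BA; with |BA| = 14.4 on the right of ZB, A = B + 14.4·(-0.02967, 0.9996) = (13.54, 45.16). Then cos ∠ABL = BA·BL / (|BA||BL|), giving 153.9°.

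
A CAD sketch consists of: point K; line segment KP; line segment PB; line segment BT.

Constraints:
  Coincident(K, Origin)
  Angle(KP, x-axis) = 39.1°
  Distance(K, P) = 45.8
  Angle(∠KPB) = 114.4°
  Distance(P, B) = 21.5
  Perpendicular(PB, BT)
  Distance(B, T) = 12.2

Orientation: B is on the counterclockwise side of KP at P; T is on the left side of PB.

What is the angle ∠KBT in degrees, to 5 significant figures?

44.101°

K is at the origin; KP runs at 39.1° with length 45.8, so P = 45.8·(cos 39.1°, sin 39.1°) = (35.543, 28.885). ∠KPB = 114.4°, so PB runs at 39.1° + (180° − 114.4°) = 104.70° from the x-axis; with |PB| = 21.5, B = P + 21.5·(cos 104.70°, sin 104.70°) = (30.087, 49.681). The perpendicularity gives BT at right angles to PB; with |BT| = 12.2 on the left of PB, T = B + 12.2·(-0.96727, -0.25376) = (18.286, 46.585). Then cos ∠KBT = BK·BT / (|BK||BT|), giving 44.101°.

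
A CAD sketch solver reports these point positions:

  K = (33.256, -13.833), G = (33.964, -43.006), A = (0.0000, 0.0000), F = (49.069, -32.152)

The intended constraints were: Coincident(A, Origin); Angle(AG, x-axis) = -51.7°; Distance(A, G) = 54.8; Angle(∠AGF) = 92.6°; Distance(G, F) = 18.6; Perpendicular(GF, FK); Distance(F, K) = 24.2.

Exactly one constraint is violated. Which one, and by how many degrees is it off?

Perpendicular(GF, FK) — off by 5.10°.

A = (0.00, 0.00) ✓; AG at -51.70° ✓; |AG| = 54.80 ✓; ∠AGF = 92.60° ✓; |GF| = 18.60 ✓; ∠(GF, FK) = 95.10° ✗; |FK| = 24.20 ✓.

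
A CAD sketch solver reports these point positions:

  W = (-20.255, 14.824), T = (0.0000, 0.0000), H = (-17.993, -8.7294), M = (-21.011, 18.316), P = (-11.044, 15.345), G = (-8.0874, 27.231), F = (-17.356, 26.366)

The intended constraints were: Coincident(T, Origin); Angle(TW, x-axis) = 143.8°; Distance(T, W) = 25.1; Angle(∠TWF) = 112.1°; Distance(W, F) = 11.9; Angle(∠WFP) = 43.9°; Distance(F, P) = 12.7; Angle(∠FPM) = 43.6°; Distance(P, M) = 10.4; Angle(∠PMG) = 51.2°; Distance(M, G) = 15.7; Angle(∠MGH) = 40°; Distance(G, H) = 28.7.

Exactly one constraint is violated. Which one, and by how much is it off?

Distance(G, H) = 28.7 — off by 8.60.

T = (0.00, 0.00) ✓; TW at 143.8° ✓; |TW| = 25.10 ✓; ∠TWF = 112.1° ✓; |WF| = 11.90 ✓; ∠WFP = 43.90° ✓; |FP| = 12.70 ✓; ∠FPM = 43.60° ✓; |PM| = 10.40 ✓; ∠PMG = 51.20° ✓; |MG| = 15.70 ✓; ∠MGH = 40.00° ✓; |GH| = 37.30 ✗.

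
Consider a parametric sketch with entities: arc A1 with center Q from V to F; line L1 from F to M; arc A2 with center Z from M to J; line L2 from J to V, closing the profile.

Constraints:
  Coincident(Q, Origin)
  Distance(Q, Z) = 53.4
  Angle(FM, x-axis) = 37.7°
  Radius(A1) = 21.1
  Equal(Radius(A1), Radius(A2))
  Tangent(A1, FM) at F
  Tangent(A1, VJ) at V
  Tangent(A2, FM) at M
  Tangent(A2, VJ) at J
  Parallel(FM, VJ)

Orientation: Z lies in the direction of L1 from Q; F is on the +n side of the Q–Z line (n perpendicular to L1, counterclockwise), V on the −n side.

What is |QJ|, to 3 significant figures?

57.4

The slot axis is L1's direction at 37.7°, so u = (cos 37.7°, sin 37.7°) = (0.791, 0.612) and n = (−sin 37.7°, cos 37.7°) = (-0.612, 0.791). Q is at the origin and Z lies 53.4 along u from Q, so Z = 53.4·u = (42.3, 32.7). Tangency of A1 to both parallel lines with radius 21.1 puts F and V at Q ± 21.1·n: F = (-12.9, 16.7), V = (12.9, -16.7). Equal radii place M and J the same way about Z: M = Z + 21.1·n = (29.3, 49.4), J = Z − 21.1·n = (55.2, 16.0). Then |QJ| = |J − Q| = 57.4.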